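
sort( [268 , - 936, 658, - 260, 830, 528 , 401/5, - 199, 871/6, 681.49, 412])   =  [ - 936, - 260, - 199  ,  401/5, 871/6, 268,412,528, 658, 681.49,830 ]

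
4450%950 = 650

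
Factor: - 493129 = - 7^1*13^1 * 5419^1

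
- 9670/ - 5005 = 1+933/1001 = 1.93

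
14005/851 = 16 + 389/851 =16.46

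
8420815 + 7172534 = 15593349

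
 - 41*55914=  - 2292474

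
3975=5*795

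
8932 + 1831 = 10763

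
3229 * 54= 174366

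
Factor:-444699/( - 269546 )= 2^ ( - 1) * 3^2*307^(-1 )*439^ (-1 )*49411^1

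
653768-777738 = - 123970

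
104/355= 104/355 =0.29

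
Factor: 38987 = 13^1*2999^1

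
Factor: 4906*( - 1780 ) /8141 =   -  2^3*5^1*7^( - 1)*11^1*89^1 * 223^1 * 1163^( - 1)= - 8732680/8141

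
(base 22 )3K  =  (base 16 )56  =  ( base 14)62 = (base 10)86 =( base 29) 2s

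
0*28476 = 0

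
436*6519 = 2842284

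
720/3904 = 45/244 = 0.18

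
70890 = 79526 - 8636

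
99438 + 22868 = 122306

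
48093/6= 16031/2 = 8015.50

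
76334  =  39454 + 36880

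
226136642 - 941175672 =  - 715039030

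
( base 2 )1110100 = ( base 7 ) 224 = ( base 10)116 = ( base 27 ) 48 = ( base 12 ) 98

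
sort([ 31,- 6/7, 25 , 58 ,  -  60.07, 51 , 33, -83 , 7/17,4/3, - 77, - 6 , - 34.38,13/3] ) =[ - 83,  -  77 ,- 60.07, - 34.38, - 6, -6/7 , 7/17, 4/3 , 13/3, 25 , 31,33,51, 58 ]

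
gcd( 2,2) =2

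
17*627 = 10659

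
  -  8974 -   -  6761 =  - 2213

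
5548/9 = 616 + 4/9=616.44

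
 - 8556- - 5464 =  - 3092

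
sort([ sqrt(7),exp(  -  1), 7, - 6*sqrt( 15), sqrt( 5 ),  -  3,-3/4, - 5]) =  [ - 6*sqrt( 15 ),- 5, - 3  ,-3/4,exp(  -  1 ), sqrt( 5), sqrt(7 ), 7]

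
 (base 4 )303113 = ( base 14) 12ab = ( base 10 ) 3287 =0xCD7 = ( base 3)11111202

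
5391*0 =0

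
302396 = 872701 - 570305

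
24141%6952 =3285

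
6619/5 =6619/5   =  1323.80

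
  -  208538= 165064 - 373602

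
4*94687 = 378748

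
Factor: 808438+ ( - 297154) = 2^2 *3^1*137^1*311^1=511284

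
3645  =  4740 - 1095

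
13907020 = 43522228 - 29615208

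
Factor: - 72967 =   -  131^1*557^1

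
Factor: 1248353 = 1248353^1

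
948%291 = 75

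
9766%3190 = 196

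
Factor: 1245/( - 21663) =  - 3^ (  -  1)*5^1*29^( - 1 ) = - 5/87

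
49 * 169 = 8281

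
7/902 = 7/902 = 0.01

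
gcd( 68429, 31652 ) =41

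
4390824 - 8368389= - 3977565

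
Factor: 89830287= 3^2*9981143^1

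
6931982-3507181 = 3424801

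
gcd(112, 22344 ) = 56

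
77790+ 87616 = 165406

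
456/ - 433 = - 456/433 = - 1.05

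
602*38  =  22876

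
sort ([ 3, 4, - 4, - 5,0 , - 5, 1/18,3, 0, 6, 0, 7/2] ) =[ - 5, - 5 , - 4,0, 0,0, 1/18,3, 3, 7/2,  4, 6]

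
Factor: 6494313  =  3^1*7^2* 44179^1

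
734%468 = 266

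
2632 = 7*376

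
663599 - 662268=1331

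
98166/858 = 16361/143 = 114.41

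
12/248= 3/62=0.05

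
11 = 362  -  351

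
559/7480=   559/7480 = 0.07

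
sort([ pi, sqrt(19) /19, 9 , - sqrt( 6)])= [ - sqrt(6), sqrt( 19)/19 , pi, 9 ]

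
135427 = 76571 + 58856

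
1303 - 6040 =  - 4737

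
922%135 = 112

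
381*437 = 166497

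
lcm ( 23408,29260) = 117040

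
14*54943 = 769202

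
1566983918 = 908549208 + 658434710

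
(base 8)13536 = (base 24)A96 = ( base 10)5982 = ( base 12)3566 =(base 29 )738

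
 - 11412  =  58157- 69569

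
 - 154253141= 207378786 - 361631927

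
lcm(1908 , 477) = 1908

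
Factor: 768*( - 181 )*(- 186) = 2^9*3^2*31^1*181^1 = 25855488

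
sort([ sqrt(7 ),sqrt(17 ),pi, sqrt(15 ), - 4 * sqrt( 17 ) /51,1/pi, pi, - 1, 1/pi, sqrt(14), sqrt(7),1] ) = [ - 1, - 4*sqrt(17 ) /51,1/pi, 1/pi,1, sqrt(  7 ), sqrt( 7 ) , pi,pi, sqrt( 14), sqrt( 15), sqrt ( 17)]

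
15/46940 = 3/9388  =  0.00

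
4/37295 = 4/37295 = 0.00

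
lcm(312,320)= 12480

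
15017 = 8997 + 6020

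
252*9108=2295216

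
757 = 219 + 538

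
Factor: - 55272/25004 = -2^1*3^1 * 7^1*19^( - 1) = - 42/19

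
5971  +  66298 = 72269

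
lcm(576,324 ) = 5184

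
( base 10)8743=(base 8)21047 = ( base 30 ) 9LD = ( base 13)3C97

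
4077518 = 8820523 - 4743005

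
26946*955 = 25733430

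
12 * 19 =228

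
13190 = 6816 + 6374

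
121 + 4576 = 4697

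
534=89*6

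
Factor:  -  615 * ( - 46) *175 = 4950750 =2^1*3^1*5^3 * 7^1*23^1*41^1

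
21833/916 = 21833/916 = 23.84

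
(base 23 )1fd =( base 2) 1101110111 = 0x377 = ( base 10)887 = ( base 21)205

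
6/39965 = 6/39965 = 0.00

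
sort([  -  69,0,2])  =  [ - 69 , 0,2]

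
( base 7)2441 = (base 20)25B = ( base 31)tc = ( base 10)911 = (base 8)1617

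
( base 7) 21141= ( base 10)5223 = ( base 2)1010001100111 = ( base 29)663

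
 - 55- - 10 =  - 45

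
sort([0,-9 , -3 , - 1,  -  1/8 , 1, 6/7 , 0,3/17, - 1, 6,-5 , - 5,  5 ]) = [  -  9 , - 5,-5,-3 , - 1, - 1, - 1/8, 0,0, 3/17,6/7, 1,5, 6 ] 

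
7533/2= 3766 + 1/2= 3766.50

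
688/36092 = 172/9023=0.02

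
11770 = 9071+2699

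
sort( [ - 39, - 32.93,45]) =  [- 39,  -  32.93,45]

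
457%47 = 34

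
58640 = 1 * 58640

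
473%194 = 85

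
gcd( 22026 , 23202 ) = 6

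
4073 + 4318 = 8391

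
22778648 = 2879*7912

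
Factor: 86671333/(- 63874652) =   -  2^(-2)*7^1*71^1*174389^1*15968663^ (-1 ) 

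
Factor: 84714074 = 2^1 * 2897^1*14621^1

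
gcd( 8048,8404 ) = 4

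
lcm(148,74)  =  148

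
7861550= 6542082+1319468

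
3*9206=27618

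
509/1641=509/1641 = 0.31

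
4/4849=4/4849  =  0.00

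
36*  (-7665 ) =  - 275940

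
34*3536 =120224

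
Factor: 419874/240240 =2^( - 3)*5^( - 1)*11^(-1)*769^1 =769/440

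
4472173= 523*8551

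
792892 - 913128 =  - 120236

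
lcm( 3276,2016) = 26208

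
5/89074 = 5/89074 = 0.00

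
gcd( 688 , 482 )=2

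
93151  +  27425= 120576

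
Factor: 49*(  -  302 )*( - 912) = 2^5*3^1 * 7^2*19^1*151^1 = 13495776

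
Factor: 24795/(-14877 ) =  - 5/3 = -3^(-1)*5^1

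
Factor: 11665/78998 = 2^(-1 )*5^1*2333^1*39499^(-1 )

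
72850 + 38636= 111486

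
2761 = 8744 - 5983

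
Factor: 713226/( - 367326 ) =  -118871/61221 = - 3^( - 1)*29^1*4099^1 * 20407^( - 1)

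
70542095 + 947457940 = 1018000035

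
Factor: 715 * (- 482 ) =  - 344630=- 2^1*5^1 * 11^1*13^1*241^1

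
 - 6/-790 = 3/395=0.01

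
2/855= 2/855 = 0.00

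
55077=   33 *1669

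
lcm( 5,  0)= 0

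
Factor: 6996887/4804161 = 3^( - 1)*151^1*1229^ ( - 1 )* 1303^( - 1)*46337^1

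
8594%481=417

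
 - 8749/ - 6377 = 8749/6377=1.37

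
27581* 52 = 1434212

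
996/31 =32 + 4/31 = 32.13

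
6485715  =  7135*909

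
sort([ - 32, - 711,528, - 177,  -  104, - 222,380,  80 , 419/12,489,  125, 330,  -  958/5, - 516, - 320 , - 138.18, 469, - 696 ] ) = [- 711, - 696, - 516, - 320, - 222, - 958/5, - 177,-138.18, -104,-32 , 419/12,80,125, 330 , 380,469,489,528] 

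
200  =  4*50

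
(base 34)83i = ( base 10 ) 9368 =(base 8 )22230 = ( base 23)hg7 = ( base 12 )5508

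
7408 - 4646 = 2762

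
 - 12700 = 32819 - 45519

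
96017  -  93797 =2220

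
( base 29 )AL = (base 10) 311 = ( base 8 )467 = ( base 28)b3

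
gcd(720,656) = 16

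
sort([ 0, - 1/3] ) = [ - 1/3,0]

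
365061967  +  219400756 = 584462723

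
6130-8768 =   -  2638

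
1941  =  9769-7828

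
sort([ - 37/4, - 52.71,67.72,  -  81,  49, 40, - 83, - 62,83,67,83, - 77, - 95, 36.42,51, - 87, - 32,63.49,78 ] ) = [  -  95, - 87 , - 83, - 81,-77, - 62,  -  52.71, -32,- 37/4,36.42,40,49,  51, 63.49, 67, 67.72, 78,83,83 ] 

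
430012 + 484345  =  914357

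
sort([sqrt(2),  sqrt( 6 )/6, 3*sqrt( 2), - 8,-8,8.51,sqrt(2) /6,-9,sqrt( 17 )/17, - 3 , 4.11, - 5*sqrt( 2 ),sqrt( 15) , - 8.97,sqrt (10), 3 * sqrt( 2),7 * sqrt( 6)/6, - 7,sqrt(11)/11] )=[ - 9, - 8.97, - 8, - 8, - 5*sqrt( 2), - 7, - 3,sqrt(2)/6, sqrt ( 17 ) /17,sqrt(11 ) /11, sqrt(6 )/6, sqrt(2),7*sqrt( 6)/6,sqrt( 10),  sqrt( 15 ), 4.11, 3*sqrt(  2),3*sqrt(2 ),8.51 ]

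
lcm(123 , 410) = 1230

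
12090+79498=91588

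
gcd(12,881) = 1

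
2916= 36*81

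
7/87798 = 7/87798 = 0.00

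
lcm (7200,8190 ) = 655200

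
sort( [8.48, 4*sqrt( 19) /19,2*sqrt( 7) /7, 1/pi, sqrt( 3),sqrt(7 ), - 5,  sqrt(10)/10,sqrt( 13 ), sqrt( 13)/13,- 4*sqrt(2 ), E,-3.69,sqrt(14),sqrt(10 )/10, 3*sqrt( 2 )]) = [ - 4 * sqrt( 2 ), - 5, - 3.69,sqrt( 13) /13,sqrt( 10) /10, sqrt( 10)/10, 1/pi,2 * sqrt( 7 )/7 , 4*sqrt( 19 ) /19,sqrt( 3), sqrt(7),E, sqrt(13),sqrt( 14),3*sqrt(2),8.48]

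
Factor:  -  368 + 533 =3^1*5^1*11^1 = 165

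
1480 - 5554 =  - 4074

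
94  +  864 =958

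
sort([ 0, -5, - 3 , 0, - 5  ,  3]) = [ - 5,-5, - 3, 0, 0, 3]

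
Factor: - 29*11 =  - 319=- 11^1*29^1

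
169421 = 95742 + 73679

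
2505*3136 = 7855680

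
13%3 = 1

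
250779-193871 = 56908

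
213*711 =151443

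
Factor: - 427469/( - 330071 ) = 79/61 = 61^ ( - 1)*79^1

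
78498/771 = 101 + 209/257 = 101.81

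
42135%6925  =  585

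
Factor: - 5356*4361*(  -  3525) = 82335243900= 2^2*3^1*5^2*7^2*13^1*47^1*89^1 * 103^1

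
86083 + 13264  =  99347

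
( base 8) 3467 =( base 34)1kb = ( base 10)1847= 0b11100110111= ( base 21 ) 43K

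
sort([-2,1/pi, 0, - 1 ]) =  [ - 2,-1,0,1/pi ] 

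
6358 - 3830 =2528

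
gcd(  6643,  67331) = 1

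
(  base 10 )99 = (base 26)3l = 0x63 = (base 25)3o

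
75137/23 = 75137/23 = 3266.83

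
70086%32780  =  4526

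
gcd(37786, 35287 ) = 7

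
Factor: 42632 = 2^3*73^2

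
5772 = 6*962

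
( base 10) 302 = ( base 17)10D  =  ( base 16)12E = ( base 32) 9E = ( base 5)2202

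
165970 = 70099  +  95871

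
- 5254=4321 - 9575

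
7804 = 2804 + 5000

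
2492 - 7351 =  - 4859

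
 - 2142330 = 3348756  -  5491086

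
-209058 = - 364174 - - 155116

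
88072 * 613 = 53988136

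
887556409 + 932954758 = 1820511167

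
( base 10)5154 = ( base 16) 1422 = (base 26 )7G6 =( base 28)6g2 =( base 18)FG6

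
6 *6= 36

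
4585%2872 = 1713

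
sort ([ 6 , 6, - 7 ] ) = [  -  7,6, 6]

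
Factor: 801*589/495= 52421/55 = 5^ ( -1)*11^( - 1)* 19^1*31^1*89^1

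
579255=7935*73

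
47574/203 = 47574/203 = 234.35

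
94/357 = 94/357 = 0.26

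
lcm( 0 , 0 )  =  0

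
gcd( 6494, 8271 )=1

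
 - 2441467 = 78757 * ( - 31) 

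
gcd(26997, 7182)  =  3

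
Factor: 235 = 5^1*47^1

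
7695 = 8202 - 507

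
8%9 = 8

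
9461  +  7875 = 17336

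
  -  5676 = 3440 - 9116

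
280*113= 31640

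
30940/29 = 30940/29=1066.90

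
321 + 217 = 538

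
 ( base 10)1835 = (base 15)825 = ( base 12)108b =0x72B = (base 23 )3AI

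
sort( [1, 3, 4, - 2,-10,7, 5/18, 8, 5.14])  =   [ - 10, - 2,5/18, 1,3,4,  5.14,  7, 8]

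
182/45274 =91/22637= 0.00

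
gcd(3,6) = 3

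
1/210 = 1/210 =0.00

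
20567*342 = 7033914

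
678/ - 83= -678/83 = - 8.17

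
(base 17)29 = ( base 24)1J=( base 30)1D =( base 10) 43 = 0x2b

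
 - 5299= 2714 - 8013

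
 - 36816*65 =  - 2393040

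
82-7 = 75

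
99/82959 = 33/27653 = 0.00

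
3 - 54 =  - 51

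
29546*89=2629594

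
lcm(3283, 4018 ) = 269206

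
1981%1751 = 230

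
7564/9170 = 3782/4585 = 0.82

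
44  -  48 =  - 4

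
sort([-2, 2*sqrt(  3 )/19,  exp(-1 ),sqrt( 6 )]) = [ - 2,2*sqrt( 3) /19 , exp( - 1),  sqrt( 6)]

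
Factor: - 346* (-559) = 2^1*13^1* 43^1*173^1 = 193414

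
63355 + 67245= 130600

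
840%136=24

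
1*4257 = 4257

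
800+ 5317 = 6117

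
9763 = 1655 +8108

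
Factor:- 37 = - 37^1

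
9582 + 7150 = 16732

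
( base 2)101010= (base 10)42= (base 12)36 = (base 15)2C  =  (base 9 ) 46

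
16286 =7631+8655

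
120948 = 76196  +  44752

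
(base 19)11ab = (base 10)7421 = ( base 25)BLL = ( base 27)A4N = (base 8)16375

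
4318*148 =639064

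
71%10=1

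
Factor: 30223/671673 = 3^( - 1 )*73^ ( - 1)*3067^ ( - 1 )*30223^1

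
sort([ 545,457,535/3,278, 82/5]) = [ 82/5, 535/3, 278,457, 545]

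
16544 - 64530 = -47986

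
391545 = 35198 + 356347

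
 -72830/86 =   -  847  +  6/43 =-846.86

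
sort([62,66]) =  [ 62 , 66] 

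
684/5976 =19/166 = 0.11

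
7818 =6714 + 1104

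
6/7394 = 3/3697 = 0.00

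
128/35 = 128/35  =  3.66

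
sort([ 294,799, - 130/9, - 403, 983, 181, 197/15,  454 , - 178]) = [ - 403, - 178, - 130/9, 197/15, 181, 294, 454, 799, 983]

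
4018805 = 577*6965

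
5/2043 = 5/2043 =0.00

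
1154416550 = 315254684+839161866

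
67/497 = 67/497 = 0.13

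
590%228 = 134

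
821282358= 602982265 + 218300093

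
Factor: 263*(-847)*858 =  - 191128938 = - 2^1*3^1 * 7^1*11^3*13^1*263^1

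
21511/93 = 231 + 28/93 = 231.30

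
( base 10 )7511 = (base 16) 1D57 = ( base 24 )D0N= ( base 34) 6GV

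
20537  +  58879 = 79416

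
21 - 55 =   -  34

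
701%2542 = 701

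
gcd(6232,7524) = 76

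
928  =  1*928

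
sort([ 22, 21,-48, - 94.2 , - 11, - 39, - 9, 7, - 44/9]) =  [ - 94.2, - 48, - 39, - 11, - 9, - 44/9, 7, 21,22 ]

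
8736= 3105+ 5631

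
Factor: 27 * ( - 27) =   -  3^6 = - 729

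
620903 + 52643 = 673546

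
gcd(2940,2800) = 140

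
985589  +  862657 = 1848246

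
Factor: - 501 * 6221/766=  - 3116721/766 = -2^( - 1)*3^1*167^1*383^( - 1 )*6221^1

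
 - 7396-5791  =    -  13187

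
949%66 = 25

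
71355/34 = 71355/34  =  2098.68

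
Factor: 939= 3^1*313^1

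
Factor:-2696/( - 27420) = 2^1*3^( - 1)*5^( - 1 )*337^1*457^(-1 ) = 674/6855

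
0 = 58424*0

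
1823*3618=6595614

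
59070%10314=7500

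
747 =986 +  - 239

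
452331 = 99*4569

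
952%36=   16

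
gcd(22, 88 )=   22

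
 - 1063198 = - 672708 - 390490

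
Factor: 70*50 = 3500 = 2^2*5^3*7^1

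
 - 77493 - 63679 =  - 141172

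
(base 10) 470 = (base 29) G6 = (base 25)ik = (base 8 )726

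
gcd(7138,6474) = 166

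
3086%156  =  122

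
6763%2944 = 875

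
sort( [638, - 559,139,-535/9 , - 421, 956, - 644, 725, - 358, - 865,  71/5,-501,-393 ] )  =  [ - 865, - 644, - 559,  -  501, - 421 , - 393, - 358, - 535/9 , 71/5 , 139,  638,  725,956]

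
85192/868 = 21298/217  =  98.15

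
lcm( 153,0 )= 0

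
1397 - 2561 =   -  1164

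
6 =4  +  2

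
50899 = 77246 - 26347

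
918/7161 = 306/2387 = 0.13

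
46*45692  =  2101832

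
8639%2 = 1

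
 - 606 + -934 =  - 1540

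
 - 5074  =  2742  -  7816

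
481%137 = 70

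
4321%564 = 373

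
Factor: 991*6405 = 6347355=   3^1*5^1  *7^1 * 61^1*991^1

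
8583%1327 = 621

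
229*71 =16259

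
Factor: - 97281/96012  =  -3603/3556 = - 2^( - 2)*  3^1*7^( - 1)*127^( - 1 ) * 1201^1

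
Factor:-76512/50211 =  - 2^5*3^ (- 1)*7^ ( - 1 ) = - 32/21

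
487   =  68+419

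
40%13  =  1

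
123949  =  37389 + 86560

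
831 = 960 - 129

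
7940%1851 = 536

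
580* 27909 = 16187220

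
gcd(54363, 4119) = 3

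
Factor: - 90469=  - 90469^1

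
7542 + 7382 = 14924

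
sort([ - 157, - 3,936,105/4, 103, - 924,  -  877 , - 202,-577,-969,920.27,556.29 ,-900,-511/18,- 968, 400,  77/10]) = [ - 969,- 968,-924 , - 900, - 877, - 577, - 202,-157, - 511/18, - 3,77/10,105/4,103,400,556.29,  920.27,936 ] 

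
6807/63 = 2269/21 =108.05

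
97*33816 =3280152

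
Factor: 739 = 739^1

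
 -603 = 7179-7782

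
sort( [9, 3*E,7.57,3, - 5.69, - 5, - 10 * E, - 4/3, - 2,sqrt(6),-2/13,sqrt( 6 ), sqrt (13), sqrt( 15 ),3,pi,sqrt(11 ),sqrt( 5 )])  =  [- 10*E, - 5.69, - 5, - 2, - 4/3, - 2/13, sqrt( 5 ) , sqrt(6 ), sqrt(6),3, 3,  pi,sqrt(11),sqrt(13), sqrt(15 ),7.57,3 * E,9 ] 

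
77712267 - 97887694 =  - 20175427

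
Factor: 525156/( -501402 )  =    -  2^1*11^ ( - 1 )*71^(-1) * 409^1 =- 818/781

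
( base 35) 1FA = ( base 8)3340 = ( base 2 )11011100000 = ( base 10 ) 1760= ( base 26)2fi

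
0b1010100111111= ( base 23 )A6B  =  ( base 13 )2625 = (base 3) 21110110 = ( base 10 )5439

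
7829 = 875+6954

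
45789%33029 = 12760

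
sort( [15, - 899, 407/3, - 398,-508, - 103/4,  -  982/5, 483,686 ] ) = [  -  899, -508, - 398,  -  982/5,-103/4,15, 407/3, 483,686 ] 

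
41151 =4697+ 36454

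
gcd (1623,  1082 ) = 541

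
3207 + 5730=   8937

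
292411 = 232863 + 59548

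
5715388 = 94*60802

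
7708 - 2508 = 5200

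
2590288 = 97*26704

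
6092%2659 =774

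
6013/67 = 6013/67= 89.75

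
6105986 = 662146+5443840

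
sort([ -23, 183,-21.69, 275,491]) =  [ - 23, - 21.69, 183, 275, 491]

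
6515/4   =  1628 + 3/4 = 1628.75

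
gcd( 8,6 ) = 2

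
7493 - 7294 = 199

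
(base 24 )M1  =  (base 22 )121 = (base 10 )529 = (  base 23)100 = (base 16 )211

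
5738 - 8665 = -2927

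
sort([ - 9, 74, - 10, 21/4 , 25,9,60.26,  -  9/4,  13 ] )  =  [- 10, -9, - 9/4,21/4, 9,  13, 25, 60.26, 74] 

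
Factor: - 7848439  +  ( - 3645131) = -2^1*3^1*5^1*11^1*29^1*1201^1 = -11493570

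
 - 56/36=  - 2 + 4/9 = -1.56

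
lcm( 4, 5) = 20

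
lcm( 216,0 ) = 0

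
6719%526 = 407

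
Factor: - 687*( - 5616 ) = 3858192 = 2^4*3^4*13^1*229^1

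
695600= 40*17390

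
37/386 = 37/386 = 0.10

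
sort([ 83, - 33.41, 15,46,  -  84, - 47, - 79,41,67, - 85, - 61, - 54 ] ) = [ - 85,  -  84, - 79, - 61, - 54, - 47, - 33.41,15, 41,  46, 67, 83 ]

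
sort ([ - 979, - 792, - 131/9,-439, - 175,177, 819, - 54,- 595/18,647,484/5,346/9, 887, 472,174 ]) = [  -  979, - 792 , - 439, - 175 , - 54, - 595/18,-131/9, 346/9,484/5 , 174,177,472 , 647, 819 , 887 ]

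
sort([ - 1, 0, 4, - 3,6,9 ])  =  [ - 3,  -  1,0, 4, 6, 9 ] 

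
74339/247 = 74339/247 =300.97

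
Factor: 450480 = 2^4*3^1*5^1*1877^1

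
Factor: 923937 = 3^1*7^1*43997^1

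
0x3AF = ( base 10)943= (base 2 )1110101111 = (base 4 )32233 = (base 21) 22J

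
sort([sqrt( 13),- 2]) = [ - 2,sqrt( 13 )]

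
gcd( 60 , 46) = 2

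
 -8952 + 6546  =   - 2406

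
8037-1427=6610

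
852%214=210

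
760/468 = 190/117 = 1.62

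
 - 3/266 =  - 3/266 = - 0.01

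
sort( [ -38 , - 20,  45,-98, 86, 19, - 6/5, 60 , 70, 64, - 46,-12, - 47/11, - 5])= [-98,-46 ,- 38, - 20, - 12 , - 5, - 47/11,  -  6/5, 19, 45, 60, 64, 70,86 ] 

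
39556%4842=820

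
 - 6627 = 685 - 7312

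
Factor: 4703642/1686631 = 2^1*1686631^( - 1)*2351821^1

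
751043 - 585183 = 165860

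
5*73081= 365405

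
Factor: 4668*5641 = 26332188 = 2^2*3^1 * 389^1*5641^1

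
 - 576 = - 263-313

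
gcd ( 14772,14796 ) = 12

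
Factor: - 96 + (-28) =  - 2^2* 31^1 = - 124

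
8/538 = 4/269 =0.01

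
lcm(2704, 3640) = 94640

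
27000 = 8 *3375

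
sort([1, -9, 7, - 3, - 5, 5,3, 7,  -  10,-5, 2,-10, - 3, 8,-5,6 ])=[ - 10 , -10, - 9, - 5, -5, - 5,  -  3, - 3, 1, 2,3, 5,  6, 7,  7, 8 ]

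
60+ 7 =67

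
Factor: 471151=43^1 *10957^1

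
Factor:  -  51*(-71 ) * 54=2^1*3^4*17^1*71^1 = 195534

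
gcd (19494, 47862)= 18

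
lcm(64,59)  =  3776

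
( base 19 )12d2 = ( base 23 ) eia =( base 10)7830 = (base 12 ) 4646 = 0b1111010010110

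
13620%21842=13620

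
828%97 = 52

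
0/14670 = 0  =  0.00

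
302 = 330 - 28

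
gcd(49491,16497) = 16497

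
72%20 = 12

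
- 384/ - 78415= 384/78415 = 0.00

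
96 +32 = 128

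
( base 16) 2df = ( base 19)20d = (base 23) 18m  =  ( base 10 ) 735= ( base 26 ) 127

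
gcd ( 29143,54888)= 1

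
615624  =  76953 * 8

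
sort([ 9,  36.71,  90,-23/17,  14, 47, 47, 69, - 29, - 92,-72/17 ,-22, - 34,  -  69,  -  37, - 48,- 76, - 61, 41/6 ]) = [ - 92, - 76,- 69,-61, - 48 ,-37,-34 , - 29, - 22,- 72/17, - 23/17 , 41/6,  9,14, 36.71, 47, 47,69,  90]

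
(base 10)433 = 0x1B1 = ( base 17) 188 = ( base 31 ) DU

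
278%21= 5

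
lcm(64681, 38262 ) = 2716602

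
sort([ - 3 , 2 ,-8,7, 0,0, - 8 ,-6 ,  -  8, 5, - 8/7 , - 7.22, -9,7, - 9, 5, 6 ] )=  [ - 9, - 9,-8, - 8,-8 , - 7.22, - 6,-3, - 8/7, 0, 0,2, 5,  5 , 6, 7,7]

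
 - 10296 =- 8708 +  - 1588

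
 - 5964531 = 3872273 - 9836804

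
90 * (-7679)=-691110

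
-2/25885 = -2/25885 = - 0.00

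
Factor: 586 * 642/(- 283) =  - 2^2 * 3^1 * 107^1  *  283^( - 1) * 293^1 = - 376212/283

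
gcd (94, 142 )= 2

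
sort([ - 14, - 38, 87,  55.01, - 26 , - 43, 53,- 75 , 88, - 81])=[ - 81, - 75,- 43, - 38,  -  26, -14, 53, 55.01, 87 , 88] 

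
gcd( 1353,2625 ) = 3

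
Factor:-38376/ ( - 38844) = 2^1*41^1*83^( - 1 ) = 82/83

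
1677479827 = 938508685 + 738971142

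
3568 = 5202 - 1634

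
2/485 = 2/485  =  0.00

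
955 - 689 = 266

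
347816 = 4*86954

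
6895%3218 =459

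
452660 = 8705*52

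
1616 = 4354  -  2738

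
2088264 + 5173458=7261722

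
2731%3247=2731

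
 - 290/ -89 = 3  +  23/89 = 3.26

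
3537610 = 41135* 86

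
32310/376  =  16155/188 =85.93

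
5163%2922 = 2241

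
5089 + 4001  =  9090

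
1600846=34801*46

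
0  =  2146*0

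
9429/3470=2+2489/3470=   2.72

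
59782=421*142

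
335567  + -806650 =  - 471083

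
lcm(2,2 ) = 2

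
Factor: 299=13^1*23^1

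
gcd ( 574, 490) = 14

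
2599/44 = 2599/44 = 59.07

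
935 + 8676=9611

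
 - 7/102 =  - 7/102 = - 0.07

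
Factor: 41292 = 2^2 * 3^2*31^1*37^1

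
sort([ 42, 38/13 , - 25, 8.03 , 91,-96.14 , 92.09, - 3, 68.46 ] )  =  [ - 96.14 , - 25, - 3,38/13 , 8.03, 42, 68.46, 91, 92.09 ]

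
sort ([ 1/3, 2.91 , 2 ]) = [1/3,2, 2.91]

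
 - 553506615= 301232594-854739209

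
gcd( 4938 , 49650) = 6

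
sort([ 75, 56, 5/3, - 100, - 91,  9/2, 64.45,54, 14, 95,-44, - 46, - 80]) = [ - 100 , - 91, - 80, - 46,-44, 5/3, 9/2, 14,54,56, 64.45,75, 95] 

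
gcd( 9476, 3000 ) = 4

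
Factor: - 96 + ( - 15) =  - 111 = -3^1*37^1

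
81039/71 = 81039/71=1141.39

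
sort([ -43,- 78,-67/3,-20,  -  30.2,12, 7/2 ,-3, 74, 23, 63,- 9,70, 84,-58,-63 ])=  [ - 78, - 63, - 58,-43,  -  30.2 , - 67/3, - 20,- 9, - 3, 7/2,12 , 23, 63 , 70, 74, 84]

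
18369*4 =73476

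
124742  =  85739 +39003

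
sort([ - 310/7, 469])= [ - 310/7, 469]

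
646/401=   1 + 245/401 = 1.61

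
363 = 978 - 615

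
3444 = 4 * 861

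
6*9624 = 57744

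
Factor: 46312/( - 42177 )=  - 2^3*3^( - 1)*7^1 * 17^( - 1) = - 56/51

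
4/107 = 4/107 = 0.04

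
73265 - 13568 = 59697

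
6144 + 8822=14966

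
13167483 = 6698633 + 6468850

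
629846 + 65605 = 695451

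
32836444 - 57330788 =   -  24494344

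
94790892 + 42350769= 137141661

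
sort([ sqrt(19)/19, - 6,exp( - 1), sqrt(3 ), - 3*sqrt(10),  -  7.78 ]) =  [ - 3 * sqrt(10), - 7.78,-6,sqrt( 19 ) /19 , exp( - 1 ), sqrt(3)]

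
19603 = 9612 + 9991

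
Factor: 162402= 2^1*3^1*27067^1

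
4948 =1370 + 3578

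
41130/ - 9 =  - 4570 + 0/1 =- 4570.00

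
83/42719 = 83/42719 =0.00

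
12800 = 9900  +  2900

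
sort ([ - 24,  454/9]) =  [ - 24,454/9 ]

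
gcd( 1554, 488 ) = 2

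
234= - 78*( - 3)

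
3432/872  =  3 + 102/109 = 3.94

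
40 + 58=98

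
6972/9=2324/3 = 774.67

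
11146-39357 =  - 28211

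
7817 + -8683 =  - 866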